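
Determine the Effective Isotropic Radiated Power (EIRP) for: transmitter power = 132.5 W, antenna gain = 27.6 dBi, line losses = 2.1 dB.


Pt = 132.5 W = 21.2222 dBW
EIRP = Pt_dBW + Gt - losses = 21.2222 + 27.6 - 2.1 = 46.7222 dBW

46.7222 dBW


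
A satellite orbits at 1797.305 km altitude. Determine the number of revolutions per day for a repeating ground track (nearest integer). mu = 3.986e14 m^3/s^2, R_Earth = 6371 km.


r = 8.168305e+06 m
T = 2*pi*sqrt(r^3/mu) = 7346.9848 s = 122.4497 min
revs/day = 1440 / 122.4497 = 11.7599
Rounded: 12 revolutions per day

12 revolutions per day


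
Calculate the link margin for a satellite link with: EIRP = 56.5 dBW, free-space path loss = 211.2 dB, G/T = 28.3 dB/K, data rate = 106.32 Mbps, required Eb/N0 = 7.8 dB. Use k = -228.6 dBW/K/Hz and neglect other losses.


C/N0 = EIRP - FSPL + G/T - k = 56.5 - 211.2 + 28.3 - (-228.6)
C/N0 = 102.2000 dB-Hz
R_b = 106.32 Mbps = 1.0632e+08 bps -> 10*log10(R_b) = 80.2661 dB-Hz
Eb/N0 = C/N0 - 10*log10(R_b) = 102.2000 - 80.2661 = 21.9339 dB
Margin = Eb/N0 - Eb/N0_req = 21.9339 - 7.8 = 14.1339 dB (link closes)

14.1339 dB


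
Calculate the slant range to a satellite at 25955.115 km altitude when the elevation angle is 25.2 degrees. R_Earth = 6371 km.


h = 25955.115 km, el = 25.2 deg
d = -R_E*sin(el) + sqrt((R_E*sin(el))^2 + 2*R_E*h + h^2)
d = -6371.0000*sin(0.439823) + sqrt((6371.0000*0.4257793)^2 + 2*6371.0000*25955.115 + 25955.115^2)
d = 29095.3227 km

29095.3227 km


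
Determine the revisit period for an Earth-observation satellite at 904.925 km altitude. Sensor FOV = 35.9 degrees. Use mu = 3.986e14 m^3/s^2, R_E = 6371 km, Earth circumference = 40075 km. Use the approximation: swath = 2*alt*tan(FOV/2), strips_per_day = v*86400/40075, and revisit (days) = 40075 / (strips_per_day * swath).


swath = 2*904.925*tan(0.3132866) = 586.3103 km
v = sqrt(mu/r) = 7401.5818 m/s = 7.4016 km/s
strips/day = v*86400/40075 = 7.4016*86400/40075 = 15.9575
coverage/day = strips * swath = 15.9575 * 586.3103 = 9356.0440 km
revisit = 40075 / 9356.0440 = 4.2833 days

4.2833 days


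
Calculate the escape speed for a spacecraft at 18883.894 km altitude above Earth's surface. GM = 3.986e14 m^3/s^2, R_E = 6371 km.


r = 6371.0 + 18883.894 = 25254.8940 km = 2.5254894e+07 m
v_esc = sqrt(2*mu/r) = sqrt(2*3.986e14 / 2.5254894e+07)
v_esc = 5618.3769 m/s = 5.6184 km/s

5.6184 km/s


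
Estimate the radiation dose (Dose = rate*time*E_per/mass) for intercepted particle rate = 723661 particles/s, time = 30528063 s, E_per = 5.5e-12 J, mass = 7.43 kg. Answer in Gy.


Total energy deposited = rate * time * E_per
  = 723661 * 30528063 * 5.5e-12 = 121.5058 J
Dose = E_total / mass = 121.5058 / 7.43
Dose = 16.3534 Gy

16.3534 Gy


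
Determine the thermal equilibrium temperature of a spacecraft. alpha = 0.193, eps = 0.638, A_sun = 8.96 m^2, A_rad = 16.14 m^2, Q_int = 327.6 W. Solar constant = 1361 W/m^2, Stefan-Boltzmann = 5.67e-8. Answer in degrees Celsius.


Numerator = alpha*S*A_sun + Q_int = 0.193*1361*8.96 + 327.6 = 2681.1501 W
Denominator = eps*sigma*A_rad = 0.638*5.67e-8*16.14 = 5.8385804e-07 W/K^4
T^4 = 4.5921266e+09 K^4
T = 260.3176 K = -12.8324 C

-12.8324 degrees Celsius


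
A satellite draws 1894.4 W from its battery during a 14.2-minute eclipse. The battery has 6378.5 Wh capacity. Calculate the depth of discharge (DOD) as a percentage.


E_used = P * t / 60 = 1894.4 * 14.2 / 60 = 448.3413 Wh
DOD = E_used / E_total * 100 = 448.3413 / 6378.5 * 100
DOD = 7.0289 %

7.0289 %


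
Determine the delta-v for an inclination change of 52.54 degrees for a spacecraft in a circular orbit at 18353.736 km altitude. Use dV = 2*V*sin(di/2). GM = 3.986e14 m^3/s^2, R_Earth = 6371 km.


r = 24724.7360 km = 2.4724736e+07 m
V = sqrt(mu/r) = 4015.1596 m/s
di = 52.54 deg = 0.916996 rad
dV = 2*V*sin(di/2) = 2*4015.1596*sin(0.458498)
dV = 3554.2332 m/s = 3.5542 km/s

3.5542 km/s


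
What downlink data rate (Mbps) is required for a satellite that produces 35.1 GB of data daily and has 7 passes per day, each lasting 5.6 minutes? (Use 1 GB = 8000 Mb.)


total contact time = 7 * 5.6 * 60 = 2352.0000 s
data = 35.1 GB = 280800.0000 Mb
rate = 280800.0000 / 2352.0000 = 119.3878 Mbps

119.3878 Mbps


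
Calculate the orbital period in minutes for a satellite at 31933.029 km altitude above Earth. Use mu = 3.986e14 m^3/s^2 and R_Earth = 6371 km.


r = 38304.0290 km = 3.8304029e+07 m
T = 2*pi*sqrt(r^3/mu) = 2*pi*sqrt(5.6199619e+22 / 3.986e14)
T = 74606.7132 s = 1243.4452 min

1243.4452 minutes


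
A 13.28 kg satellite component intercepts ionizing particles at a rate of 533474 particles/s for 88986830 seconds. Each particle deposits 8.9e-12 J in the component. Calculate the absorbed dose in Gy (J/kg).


Total energy deposited = rate * time * E_per
  = 533474 * 88986830 * 8.9e-12 = 422.5022 J
Dose = E_total / mass = 422.5022 / 13.28
Dose = 31.8149 Gy

31.8149 Gy


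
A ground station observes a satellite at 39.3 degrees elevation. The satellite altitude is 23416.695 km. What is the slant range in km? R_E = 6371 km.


h = 23416.695 km, el = 39.3 deg
d = -R_E*sin(el) + sqrt((R_E*sin(el))^2 + 2*R_E*h + h^2)
d = -6371.0000*sin(0.6859144) + sqrt((6371.0000*0.6333809)^2 + 2*6371.0000*23416.695 + 23416.695^2)
d = 25341.6012 km

25341.6012 km


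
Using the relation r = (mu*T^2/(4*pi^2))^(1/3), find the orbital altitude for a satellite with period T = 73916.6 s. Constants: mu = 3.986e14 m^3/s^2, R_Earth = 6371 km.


T = 73916.6 s
r = (mu*T^2/(4*pi^2))^(1/3) = (3.986e14 * 73916.6^2 / (4*pi^2))^(1/3)
r = 3.8067455e+07 m = 38067.4548 km
alt = r - R_E = 38067.4548 - 6371 = 31696.4548 km

31696.4548 km


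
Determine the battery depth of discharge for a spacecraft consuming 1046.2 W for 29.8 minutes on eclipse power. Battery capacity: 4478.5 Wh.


E_used = P * t / 60 = 1046.2 * 29.8 / 60 = 519.6127 Wh
DOD = E_used / E_total * 100 = 519.6127 / 4478.5 * 100
DOD = 11.6024 %

11.6024 %


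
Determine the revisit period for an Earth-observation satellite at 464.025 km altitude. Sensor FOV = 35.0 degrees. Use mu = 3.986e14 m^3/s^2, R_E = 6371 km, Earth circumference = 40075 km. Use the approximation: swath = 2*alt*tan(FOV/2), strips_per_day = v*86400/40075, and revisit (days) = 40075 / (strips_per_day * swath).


swath = 2*464.025*tan(0.3054326) = 292.6130 km
v = sqrt(mu/r) = 7636.5745 m/s = 7.6366 km/s
strips/day = v*86400/40075 = 7.6366*86400/40075 = 16.4641
coverage/day = strips * swath = 16.4641 * 292.6130 = 4817.6194 km
revisit = 40075 / 4817.6194 = 8.3184 days

8.3184 days


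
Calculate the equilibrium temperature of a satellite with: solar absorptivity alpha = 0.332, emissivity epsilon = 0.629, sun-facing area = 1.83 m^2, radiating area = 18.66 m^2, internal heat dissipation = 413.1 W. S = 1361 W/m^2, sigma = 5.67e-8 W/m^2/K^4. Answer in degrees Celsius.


Numerator = alpha*S*A_sun + Q_int = 0.332*1361*1.83 + 413.1 = 1239.9892 W
Denominator = eps*sigma*A_rad = 0.629*5.67e-8*18.66 = 6.6549584e-07 W/K^4
T^4 = 1.8632561e+09 K^4
T = 207.7630 K = -65.3870 C

-65.3870 degrees Celsius


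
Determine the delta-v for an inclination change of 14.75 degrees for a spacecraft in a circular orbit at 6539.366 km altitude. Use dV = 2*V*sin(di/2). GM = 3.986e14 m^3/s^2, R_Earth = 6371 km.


r = 12910.3660 km = 1.2910366e+07 m
V = sqrt(mu/r) = 5556.4751 m/s
di = 14.75 deg = 0.2574361 rad
dV = 2*V*sin(di/2) = 2*5556.4751*sin(0.128718)
dV = 1426.4904 m/s = 1.4265 km/s

1.4265 km/s


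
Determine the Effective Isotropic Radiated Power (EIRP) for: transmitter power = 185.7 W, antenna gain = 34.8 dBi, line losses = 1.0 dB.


Pt = 185.7 W = 22.6881 dBW
EIRP = Pt_dBW + Gt - losses = 22.6881 + 34.8 - 1.0 = 56.4881 dBW

56.4881 dBW


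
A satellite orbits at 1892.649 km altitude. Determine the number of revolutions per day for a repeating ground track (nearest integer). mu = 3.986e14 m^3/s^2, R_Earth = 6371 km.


r = 8.263649e+06 m
T = 2*pi*sqrt(r^3/mu) = 7475.9952 s = 124.5999 min
revs/day = 1440 / 124.5999 = 11.5570
Rounded: 12 revolutions per day

12 revolutions per day


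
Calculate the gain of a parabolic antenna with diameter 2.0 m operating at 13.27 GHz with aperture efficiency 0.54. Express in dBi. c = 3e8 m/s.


lambda = c/f = 3e8 / 1.327e+10 = 0.02260739 m
G = eta*(pi*D/lambda)^2 = 0.54*(pi*2.0/0.02260739)^2
G = 41711.2143 (linear)
G = 10*log10(41711.2143) = 46.2025 dBi

46.2025 dBi


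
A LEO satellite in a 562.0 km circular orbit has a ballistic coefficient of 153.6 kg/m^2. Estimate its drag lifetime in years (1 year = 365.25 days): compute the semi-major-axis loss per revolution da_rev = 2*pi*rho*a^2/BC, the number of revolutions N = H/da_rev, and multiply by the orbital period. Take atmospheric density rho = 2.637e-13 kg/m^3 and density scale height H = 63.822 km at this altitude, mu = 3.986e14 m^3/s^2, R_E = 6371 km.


a = R_E + alt = 6933.0000 km = 6.933e+06 m
da_rev = 2*pi*rho*a^2/BC = 2*pi*2.637e-13*(6.933e+06)^2/153.6 = 0.518490953 m per revolution
N = H/da_rev = 63822.0000 m / 0.518490953 m = 123091.8295 revolutions
P = 2*pi*sqrt(a^3/mu) = 5745.0395 s
lifetime = N*P = 123091.8295 * 5745.0395 = 7.0716743e+08 s = 8184.8082 days
years = 8184.8082 / 365.25 = 22.4088 years

22.4088 years


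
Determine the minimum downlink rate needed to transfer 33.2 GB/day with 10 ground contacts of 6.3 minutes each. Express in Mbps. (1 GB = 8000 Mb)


total contact time = 10 * 6.3 * 60 = 3780.0000 s
data = 33.2 GB = 265600.0000 Mb
rate = 265600.0000 / 3780.0000 = 70.2646 Mbps

70.2646 Mbps


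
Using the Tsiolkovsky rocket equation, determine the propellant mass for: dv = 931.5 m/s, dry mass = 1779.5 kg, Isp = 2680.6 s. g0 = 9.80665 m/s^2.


ve = Isp * g0 = 2680.6 * 9.80665 = 26287.705990 m/s
mass ratio = exp(dv/ve) = exp(931.5/26287.705990) = 1.03607011
m_prop = m_dry * (mr - 1) = 1779.5 * (1.03607011 - 1)
m_prop = 64.1868 kg

64.1868 kg


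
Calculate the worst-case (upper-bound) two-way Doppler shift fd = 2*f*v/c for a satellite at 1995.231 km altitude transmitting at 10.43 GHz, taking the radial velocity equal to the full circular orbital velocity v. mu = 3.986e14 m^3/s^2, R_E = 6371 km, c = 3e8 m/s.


r = 8.366231e+06 m
v = sqrt(mu/r) = 6902.4572 m/s (worst-case radial velocity)
f = 10.43 GHz = 1.043e+10 Hz
fd = 2*f*v/c = 2*1.043e+10*6902.4572/3.0e+08
fd = 479950.8561 Hz

479950.8561 Hz


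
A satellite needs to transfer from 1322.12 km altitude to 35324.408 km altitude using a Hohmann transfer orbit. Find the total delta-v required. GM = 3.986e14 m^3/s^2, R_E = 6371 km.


r1 = 7693.1200 km = 7.69312e+06 m
r2 = 41695.4080 km = 4.1695408e+07 m
dv1 = sqrt(mu/r1)*(sqrt(2*r2/(r1+r2)) - 1) = 2155.1778 m/s
dv2 = sqrt(mu/r2)*(1 - sqrt(2*r1/(r1+r2))) = 1366.1441 m/s
total dv = |dv1| + |dv2| = 2155.1778 + 1366.1441 = 3521.3219 m/s = 3.5213 km/s

3.5213 km/s


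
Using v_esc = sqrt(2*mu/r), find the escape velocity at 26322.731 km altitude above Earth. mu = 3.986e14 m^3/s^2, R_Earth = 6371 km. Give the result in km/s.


r = 6371.0 + 26322.731 = 32693.7310 km = 3.2693731e+07 m
v_esc = sqrt(2*mu/r) = sqrt(2*3.986e14 / 3.2693731e+07)
v_esc = 4938.0036 m/s = 4.9380 km/s

4.9380 km/s


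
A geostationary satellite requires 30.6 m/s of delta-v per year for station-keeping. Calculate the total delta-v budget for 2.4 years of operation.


dV = rate * years = 30.6 * 2.4
dV = 73.4400 m/s

73.4400 m/s


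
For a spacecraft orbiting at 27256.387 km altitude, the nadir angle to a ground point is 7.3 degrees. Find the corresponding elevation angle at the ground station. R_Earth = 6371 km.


r = R_E + alt = 33627.3870 km
Law of sines in the satellite / Earth-center / ground-point triangle:
  sin(nadir)/R_E = sin(90 + el)/r  =>  cos(el) = (r/R_E)*sin(nadir)
cos(el) = (33627.3870 / 6371.0000) * sin(7.3 deg) = 0.6706719
el = arccos(0.6706719) = 47.8811 deg
(Earth-central angle = 90 - nadir - el = 34.8189 deg)

47.8811 degrees


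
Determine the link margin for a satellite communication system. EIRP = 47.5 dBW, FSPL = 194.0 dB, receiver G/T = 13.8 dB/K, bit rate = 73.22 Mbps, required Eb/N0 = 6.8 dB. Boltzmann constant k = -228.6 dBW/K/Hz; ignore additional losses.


C/N0 = EIRP - FSPL + G/T - k = 47.5 - 194.0 + 13.8 - (-228.6)
C/N0 = 95.9000 dB-Hz
R_b = 73.22 Mbps = 7.322e+07 bps -> 10*log10(R_b) = 78.6463 dB-Hz
Eb/N0 = C/N0 - 10*log10(R_b) = 95.9000 - 78.6463 = 17.2537 dB
Margin = Eb/N0 - Eb/N0_req = 17.2537 - 6.8 = 10.4537 dB (link closes)

10.4537 dB


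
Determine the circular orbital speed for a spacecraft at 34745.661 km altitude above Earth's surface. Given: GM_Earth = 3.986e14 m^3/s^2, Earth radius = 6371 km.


r = R_E + alt = 6371.0 + 34745.661 = 41116.6610 km = 4.1116661e+07 m
v = sqrt(mu/r) = sqrt(3.986e14 / 4.1116661e+07) = 3113.5778 m/s = 3.1136 km/s

3.1136 km/s


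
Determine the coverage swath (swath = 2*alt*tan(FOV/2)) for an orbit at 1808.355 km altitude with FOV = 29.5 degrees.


FOV = 29.5 deg = 0.5148721 rad
swath = 2 * alt * tan(FOV/2) = 2 * 1808.355 * tan(0.2574361)
swath = 2 * 1808.355 * 0.263278
swath = 952.2003 km

952.2003 km


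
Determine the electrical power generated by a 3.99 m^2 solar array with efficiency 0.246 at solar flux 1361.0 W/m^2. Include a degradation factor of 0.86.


P = area * eta * S * degradation
P = 3.99 * 0.246 * 1361.0 * 0.86
P = 1148.8533 W

1148.8533 W


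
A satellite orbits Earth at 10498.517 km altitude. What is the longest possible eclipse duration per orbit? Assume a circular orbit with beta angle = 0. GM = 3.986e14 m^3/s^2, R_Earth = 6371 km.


r = 16869.5170 km
T = 363.4243 min
Eclipse fraction = arcsin(R_E/r)/pi = arcsin(6371.0000/16869.5170)/pi
= arcsin(0.3776635)/pi = 0.1232724
Eclipse duration = 0.1232724 * 363.4243 = 44.8002 min

44.8002 minutes


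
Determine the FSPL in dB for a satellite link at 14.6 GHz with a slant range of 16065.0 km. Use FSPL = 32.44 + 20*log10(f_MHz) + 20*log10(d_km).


f = 14.6 GHz = 14600.0000 MHz
d = 16065.0 km
FSPL = 32.44 + 20*log10(14600.0000) + 20*log10(16065.0)
FSPL = 32.44 + 83.2871 + 84.1176
FSPL = 199.8447 dB

199.8447 dB


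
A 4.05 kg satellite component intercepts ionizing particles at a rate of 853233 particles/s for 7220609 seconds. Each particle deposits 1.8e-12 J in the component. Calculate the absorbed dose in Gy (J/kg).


Total energy deposited = rate * time * E_per
  = 853233 * 7220609 * 1.8e-12 = 11.0896 J
Dose = E_total / mass = 11.0896 / 4.05
Dose = 2.7382 Gy

2.7382 Gy


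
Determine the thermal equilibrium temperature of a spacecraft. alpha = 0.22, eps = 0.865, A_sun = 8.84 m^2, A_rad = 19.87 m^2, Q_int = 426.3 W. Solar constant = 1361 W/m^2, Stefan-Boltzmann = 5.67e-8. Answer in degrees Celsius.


Numerator = alpha*S*A_sun + Q_int = 0.22*1361*8.84 + 426.3 = 3073.1728 W
Denominator = eps*sigma*A_rad = 0.865*5.67e-8*19.87 = 9.7453409e-07 W/K^4
T^4 = 3.153479e+09 K^4
T = 236.9722 K = -36.1778 C

-36.1778 degrees Celsius


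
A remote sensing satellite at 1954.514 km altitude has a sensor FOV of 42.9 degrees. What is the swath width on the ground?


FOV = 42.9 deg = 0.7487462 rad
swath = 2 * alt * tan(FOV/2) = 2 * 1954.514 * tan(0.3743731)
swath = 2 * 1954.514 * 0.3929027
swath = 1535.8678 km

1535.8678 km


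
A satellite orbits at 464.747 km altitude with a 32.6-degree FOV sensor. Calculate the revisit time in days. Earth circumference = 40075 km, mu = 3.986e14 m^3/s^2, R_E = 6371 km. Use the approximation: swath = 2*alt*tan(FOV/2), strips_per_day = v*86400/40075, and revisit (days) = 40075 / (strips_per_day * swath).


swath = 2*464.747*tan(0.2844887) = 271.8031 km
v = sqrt(mu/r) = 7636.1712 m/s = 7.6362 km/s
strips/day = v*86400/40075 = 7.6362*86400/40075 = 16.4633
coverage/day = strips * swath = 16.4633 * 271.8031 = 4474.7649 km
revisit = 40075 / 4474.7649 = 8.9558 days

8.9558 days


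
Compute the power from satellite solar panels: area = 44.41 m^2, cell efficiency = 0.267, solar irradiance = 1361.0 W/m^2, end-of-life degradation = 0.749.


P = area * eta * S * degradation
P = 44.41 * 0.267 * 1361.0 * 0.749
P = 12087.3745 W

12087.3745 W


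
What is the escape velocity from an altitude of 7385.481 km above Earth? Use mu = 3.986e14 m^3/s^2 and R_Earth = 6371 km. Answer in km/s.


r = 6371.0 + 7385.481 = 13756.4810 km = 1.3756481e+07 m
v_esc = sqrt(2*mu/r) = sqrt(2*3.986e14 / 1.3756481e+07)
v_esc = 7612.5467 m/s = 7.6125 km/s

7.6125 km/s


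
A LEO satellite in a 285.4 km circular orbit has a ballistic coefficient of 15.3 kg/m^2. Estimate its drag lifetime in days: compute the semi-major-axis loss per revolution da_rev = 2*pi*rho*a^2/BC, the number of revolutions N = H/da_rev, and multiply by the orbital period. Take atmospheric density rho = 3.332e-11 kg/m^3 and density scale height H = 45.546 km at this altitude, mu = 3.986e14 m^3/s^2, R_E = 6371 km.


a = R_E + alt = 6656.4000 km = 6.6564e+06 m
da_rev = 2*pi*rho*a^2/BC = 2*pi*3.332e-11*(6.6564e+06)^2/15.3 = 606.278621 m per revolution
N = H/da_rev = 45546.0000 m / 606.278621 m = 75.1239 revolutions
P = 2*pi*sqrt(a^3/mu) = 5404.6844 s
lifetime = N*P = 75.1239 * 5404.6844 = 406020.8413 s = 4.6993 days

4.6993 days


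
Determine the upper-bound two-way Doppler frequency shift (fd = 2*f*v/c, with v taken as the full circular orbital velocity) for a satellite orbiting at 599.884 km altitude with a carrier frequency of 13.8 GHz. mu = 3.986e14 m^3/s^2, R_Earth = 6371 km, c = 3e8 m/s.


r = 6.970884e+06 m
v = sqrt(mu/r) = 7561.7919 m/s (worst-case radial velocity)
f = 13.8 GHz = 1.38e+10 Hz
fd = 2*f*v/c = 2*1.38e+10*7561.7919/3.0e+08
fd = 695684.8513 Hz

695684.8513 Hz


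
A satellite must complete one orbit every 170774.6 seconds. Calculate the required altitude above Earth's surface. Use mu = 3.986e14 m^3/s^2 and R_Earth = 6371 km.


T = 170774.6 s
r = (mu*T^2/(4*pi^2))^(1/3) = (3.986e14 * 170774.6^2 / (4*pi^2))^(1/3)
r = 6.6528547e+07 m = 66528.5468 km
alt = r - R_E = 66528.5468 - 6371 = 60157.5468 km

60157.5468 km


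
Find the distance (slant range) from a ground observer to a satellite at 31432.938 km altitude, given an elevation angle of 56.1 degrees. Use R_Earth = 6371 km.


h = 31432.938 km, el = 56.1 deg
d = -R_E*sin(el) + sqrt((R_E*sin(el))^2 + 2*R_E*h + h^2)
d = -6371.0000*sin(0.9791297) + sqrt((6371.0000*0.8300123)^2 + 2*6371.0000*31432.938 + 31432.938^2)
d = 32348.5580 km

32348.5580 km


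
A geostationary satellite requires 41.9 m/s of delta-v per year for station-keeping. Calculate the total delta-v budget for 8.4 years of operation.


dV = rate * years = 41.9 * 8.4
dV = 351.9600 m/s

351.9600 m/s


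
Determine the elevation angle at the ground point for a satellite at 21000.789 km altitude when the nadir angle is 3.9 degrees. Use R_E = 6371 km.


r = R_E + alt = 27371.7890 km
Law of sines in the satellite / Earth-center / ground-point triangle:
  sin(nadir)/R_E = sin(90 + el)/r  =>  cos(el) = (r/R_E)*sin(nadir)
cos(el) = (27371.7890 / 6371.0000) * sin(3.9 deg) = 0.2922148
el = arccos(0.2922148) = 73.0094 deg
(Earth-central angle = 90 - nadir - el = 13.0906 deg)

73.0094 degrees


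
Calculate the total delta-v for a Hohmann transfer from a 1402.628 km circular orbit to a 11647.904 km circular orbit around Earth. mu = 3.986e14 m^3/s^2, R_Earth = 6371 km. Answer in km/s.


r1 = 7773.6280 km = 7.773628e+06 m
r2 = 18018.9040 km = 1.8018904e+07 m
dv1 = sqrt(mu/r1)*(sqrt(2*r2/(r1+r2)) - 1) = 1303.5381 m/s
dv2 = sqrt(mu/r2)*(1 - sqrt(2*r1/(r1+r2))) = 1051.7096 m/s
total dv = |dv1| + |dv2| = 1303.5381 + 1051.7096 = 2355.2477 m/s = 2.3552 km/s

2.3552 km/s


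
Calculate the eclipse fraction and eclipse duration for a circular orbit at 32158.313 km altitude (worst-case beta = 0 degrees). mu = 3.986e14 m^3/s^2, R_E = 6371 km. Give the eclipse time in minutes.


r = 38529.3130 km
T = 1254.4313 min
Eclipse fraction = arcsin(R_E/r)/pi = arcsin(6371.0000/38529.3130)/pi
= arcsin(0.1653546)/pi = 0.05287687
Eclipse duration = 0.05287687 * 1254.4313 = 66.3304 min

66.3304 minutes


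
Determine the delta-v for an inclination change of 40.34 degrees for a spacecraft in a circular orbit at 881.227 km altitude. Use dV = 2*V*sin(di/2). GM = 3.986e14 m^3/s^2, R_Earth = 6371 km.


r = 7252.2270 km = 7.252227e+06 m
V = sqrt(mu/r) = 7413.6649 m/s
di = 40.34 deg = 0.7040658 rad
dV = 2*V*sin(di/2) = 2*7413.6649*sin(0.3520329)
dV = 5112.5635 m/s = 5.1126 km/s

5.1126 km/s


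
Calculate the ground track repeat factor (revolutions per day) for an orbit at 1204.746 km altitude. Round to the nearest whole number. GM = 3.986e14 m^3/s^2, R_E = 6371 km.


r = 7.575746e+06 m
T = 2*pi*sqrt(r^3/mu) = 6562.1980 s = 109.3700 min
revs/day = 1440 / 109.3700 = 13.1663
Rounded: 13 revolutions per day

13 revolutions per day


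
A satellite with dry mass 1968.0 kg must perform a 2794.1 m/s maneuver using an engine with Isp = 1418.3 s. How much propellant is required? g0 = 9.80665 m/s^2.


ve = Isp * g0 = 1418.3 * 9.80665 = 13908.771695 m/s
mass ratio = exp(dv/ve) = exp(2794.1/13908.771695) = 1.22248738
m_prop = m_dry * (mr - 1) = 1968.0 * (1.22248738 - 1)
m_prop = 437.8552 kg

437.8552 kg


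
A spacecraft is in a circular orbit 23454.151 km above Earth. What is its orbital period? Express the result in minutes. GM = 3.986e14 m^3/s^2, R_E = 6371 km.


r = 29825.1510 km = 2.9825151e+07 m
T = 2*pi*sqrt(r^3/mu) = 2*pi*sqrt(2.6530654e+22 / 3.986e14)
T = 51260.7785 s = 854.3463 min

854.3463 minutes


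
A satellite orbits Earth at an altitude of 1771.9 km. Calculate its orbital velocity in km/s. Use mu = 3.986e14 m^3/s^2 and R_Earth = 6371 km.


r = R_E + alt = 6371.0 + 1771.9 = 8142.9000 km = 8.1429e+06 m
v = sqrt(mu/r) = sqrt(3.986e14 / 8.1429e+06) = 6996.4719 m/s = 6.9965 km/s

6.9965 km/s


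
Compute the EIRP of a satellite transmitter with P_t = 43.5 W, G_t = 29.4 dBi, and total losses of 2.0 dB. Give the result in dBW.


Pt = 43.5 W = 16.3849 dBW
EIRP = Pt_dBW + Gt - losses = 16.3849 + 29.4 - 2.0 = 43.7849 dBW

43.7849 dBW


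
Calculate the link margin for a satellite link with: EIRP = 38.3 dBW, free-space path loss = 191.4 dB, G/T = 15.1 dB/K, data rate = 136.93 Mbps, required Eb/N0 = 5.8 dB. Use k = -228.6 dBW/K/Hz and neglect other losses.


C/N0 = EIRP - FSPL + G/T - k = 38.3 - 191.4 + 15.1 - (-228.6)
C/N0 = 90.6000 dB-Hz
R_b = 136.93 Mbps = 1.3693e+08 bps -> 10*log10(R_b) = 81.3650 dB-Hz
Eb/N0 = C/N0 - 10*log10(R_b) = 90.6000 - 81.3650 = 9.2350 dB
Margin = Eb/N0 - Eb/N0_req = 9.2350 - 5.8 = 3.4350 dB (link closes)

3.4350 dB


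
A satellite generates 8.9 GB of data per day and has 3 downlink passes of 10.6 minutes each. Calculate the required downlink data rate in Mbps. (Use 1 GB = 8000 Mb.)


total contact time = 3 * 10.6 * 60 = 1908.0000 s
data = 8.9 GB = 71200.0000 Mb
rate = 71200.0000 / 1908.0000 = 37.3166 Mbps

37.3166 Mbps


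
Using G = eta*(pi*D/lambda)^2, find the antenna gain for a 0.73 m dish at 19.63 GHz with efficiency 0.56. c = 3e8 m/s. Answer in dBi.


lambda = c/f = 3e8 / 1.963e+10 = 0.01528273 m
G = eta*(pi*D/lambda)^2 = 0.56*(pi*0.73/0.01528273)^2
G = 12610.4790 (linear)
G = 10*log10(12610.4790) = 41.0073 dBi

41.0073 dBi


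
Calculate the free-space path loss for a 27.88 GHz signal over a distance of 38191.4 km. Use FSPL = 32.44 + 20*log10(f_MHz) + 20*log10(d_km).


f = 27.88 GHz = 27880.0000 MHz
d = 38191.4 km
FSPL = 32.44 + 20*log10(27880.0000) + 20*log10(38191.4)
FSPL = 32.44 + 88.9059 + 91.6393
FSPL = 212.9852 dB

212.9852 dB


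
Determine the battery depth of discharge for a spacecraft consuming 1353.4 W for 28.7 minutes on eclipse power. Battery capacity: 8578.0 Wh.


E_used = P * t / 60 = 1353.4 * 28.7 / 60 = 647.3763 Wh
DOD = E_used / E_total * 100 = 647.3763 / 8578.0 * 100
DOD = 7.5469 %

7.5469 %


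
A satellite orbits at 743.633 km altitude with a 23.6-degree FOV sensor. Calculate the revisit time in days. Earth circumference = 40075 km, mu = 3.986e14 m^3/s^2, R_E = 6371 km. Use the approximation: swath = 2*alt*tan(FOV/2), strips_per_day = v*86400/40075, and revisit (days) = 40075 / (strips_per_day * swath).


swath = 2*743.633*tan(0.2059489) = 310.7061 km
v = sqrt(mu/r) = 7485.0102 m/s = 7.4850 km/s
strips/day = v*86400/40075 = 7.4850*86400/40075 = 16.1374
coverage/day = strips * swath = 16.1374 * 310.7061 = 5013.9769 km
revisit = 40075 / 5013.9769 = 7.9927 days

7.9927 days


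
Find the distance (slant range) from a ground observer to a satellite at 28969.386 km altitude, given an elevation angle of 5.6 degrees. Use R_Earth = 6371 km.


h = 28969.386 km, el = 5.6 deg
d = -R_E*sin(el) + sqrt((R_E*sin(el))^2 + 2*R_E*h + h^2)
d = -6371.0000*sin(0.09773844) + sqrt((6371.0000*0.0975829)^2 + 2*6371.0000*28969.386 + 28969.386^2)
d = 34145.2341 km

34145.2341 km


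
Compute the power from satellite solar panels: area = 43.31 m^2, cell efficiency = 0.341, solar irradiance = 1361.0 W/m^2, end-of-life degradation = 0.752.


P = area * eta * S * degradation
P = 43.31 * 0.341 * 1361.0 * 0.752
P = 15115.3612 W

15115.3612 W


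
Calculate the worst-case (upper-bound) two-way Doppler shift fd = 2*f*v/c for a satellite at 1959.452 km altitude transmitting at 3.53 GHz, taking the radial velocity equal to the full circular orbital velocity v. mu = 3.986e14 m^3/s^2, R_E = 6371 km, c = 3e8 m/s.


r = 8.330452e+06 m
v = sqrt(mu/r) = 6917.2642 m/s (worst-case radial velocity)
f = 3.53 GHz = 3.53e+09 Hz
fd = 2*f*v/c = 2*3.53e+09*6917.2642/3.0e+08
fd = 162786.2843 Hz

162786.2843 Hz


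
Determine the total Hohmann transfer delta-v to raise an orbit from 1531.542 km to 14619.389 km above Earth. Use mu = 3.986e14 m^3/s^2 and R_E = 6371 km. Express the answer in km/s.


r1 = 7902.5420 km = 7.902542e+06 m
r2 = 20990.3890 km = 2.0990389e+07 m
dv1 = sqrt(mu/r1)*(sqrt(2*r2/(r1+r2)) - 1) = 1458.7317 m/s
dv2 = sqrt(mu/r2)*(1 - sqrt(2*r1/(r1+r2))) = 1134.7056 m/s
total dv = |dv1| + |dv2| = 1458.7317 + 1134.7056 = 2593.4373 m/s = 2.5934 km/s

2.5934 km/s


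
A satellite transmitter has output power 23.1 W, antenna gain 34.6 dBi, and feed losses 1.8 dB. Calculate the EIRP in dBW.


Pt = 23.1 W = 13.6361 dBW
EIRP = Pt_dBW + Gt - losses = 13.6361 + 34.6 - 1.8 = 46.4361 dBW

46.4361 dBW


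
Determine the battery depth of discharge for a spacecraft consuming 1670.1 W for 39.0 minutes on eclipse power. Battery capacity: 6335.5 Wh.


E_used = P * t / 60 = 1670.1 * 39.0 / 60 = 1085.5650 Wh
DOD = E_used / E_total * 100 = 1085.5650 / 6335.5 * 100
DOD = 17.1346 %

17.1346 %


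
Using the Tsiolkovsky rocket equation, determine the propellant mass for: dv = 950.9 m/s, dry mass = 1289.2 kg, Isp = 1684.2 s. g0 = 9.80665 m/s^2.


ve = Isp * g0 = 1684.2 * 9.80665 = 16516.359930 m/s
mass ratio = exp(dv/ve) = exp(950.9/16516.359930) = 1.05926283
m_prop = m_dry * (mr - 1) = 1289.2 * (1.05926283 - 1)
m_prop = 76.4016 kg

76.4016 kg


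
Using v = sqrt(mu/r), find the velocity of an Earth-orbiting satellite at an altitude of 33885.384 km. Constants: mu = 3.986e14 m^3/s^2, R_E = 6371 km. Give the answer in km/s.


r = R_E + alt = 6371.0 + 33885.384 = 40256.3840 km = 4.0256384e+07 m
v = sqrt(mu/r) = sqrt(3.986e14 / 4.0256384e+07) = 3146.6705 m/s = 3.1467 km/s

3.1467 km/s


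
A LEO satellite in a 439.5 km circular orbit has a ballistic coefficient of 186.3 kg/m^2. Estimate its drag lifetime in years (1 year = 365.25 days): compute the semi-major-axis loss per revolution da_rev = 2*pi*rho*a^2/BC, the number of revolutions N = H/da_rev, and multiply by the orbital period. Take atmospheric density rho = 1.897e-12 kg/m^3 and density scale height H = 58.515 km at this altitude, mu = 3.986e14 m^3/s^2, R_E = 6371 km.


a = R_E + alt = 6810.5000 km = 6.8105e+06 m
da_rev = 2*pi*rho*a^2/BC = 2*pi*1.897e-12*(6.8105e+06)^2/186.3 = 2.967511 m per revolution
N = H/da_rev = 58515.0000 m / 2.967511 m = 19718.5452 revolutions
P = 2*pi*sqrt(a^3/mu) = 5593.4494 s
lifetime = N*P = 19718.5452 * 5593.4494 = 1.1029469e+08 s = 1276.5589 days
years = 1276.5589 / 365.25 = 3.4950 years

3.4950 years


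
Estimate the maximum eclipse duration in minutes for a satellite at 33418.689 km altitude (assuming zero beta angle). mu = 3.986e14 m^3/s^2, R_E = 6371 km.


r = 39789.6890 km
T = 1316.4846 min
Eclipse fraction = arcsin(R_E/r)/pi = arcsin(6371.0000/39789.6890)/pi
= arcsin(0.1601169)/pi = 0.05118711
Eclipse duration = 0.05118711 * 1316.4846 = 67.3870 min

67.3870 minutes


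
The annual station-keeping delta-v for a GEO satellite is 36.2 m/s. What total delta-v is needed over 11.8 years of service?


dV = rate * years = 36.2 * 11.8
dV = 427.1600 m/s

427.1600 m/s


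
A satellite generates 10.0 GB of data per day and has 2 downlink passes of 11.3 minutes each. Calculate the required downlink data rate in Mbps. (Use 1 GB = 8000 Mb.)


total contact time = 2 * 11.3 * 60 = 1356.0000 s
data = 10.0 GB = 80000.0000 Mb
rate = 80000.0000 / 1356.0000 = 58.9971 Mbps

58.9971 Mbps


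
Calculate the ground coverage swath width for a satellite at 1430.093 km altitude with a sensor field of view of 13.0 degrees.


FOV = 13.0 deg = 0.2268928 rad
swath = 2 * alt * tan(FOV/2) = 2 * 1430.093 * tan(0.1134464)
swath = 2 * 1430.093 * 0.1139356
swath = 325.8770 km

325.8770 km


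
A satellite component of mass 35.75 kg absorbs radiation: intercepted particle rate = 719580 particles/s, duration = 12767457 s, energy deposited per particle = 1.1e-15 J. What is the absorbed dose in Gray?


Total energy deposited = rate * time * E_per
  = 719580 * 12767457 * 1.1e-15 = 0.01010593 J
Dose = E_total / mass = 0.01010593 / 35.75
Dose = 2.8268328e-04 Gy

2.8268e-04 Gy


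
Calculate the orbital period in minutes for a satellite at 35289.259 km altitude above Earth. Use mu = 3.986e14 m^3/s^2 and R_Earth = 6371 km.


r = 41660.2590 km = 4.1660259e+07 m
T = 2*pi*sqrt(r^3/mu) = 2*pi*sqrt(7.2304595e+22 / 3.986e14)
T = 84624.1208 s = 1410.4020 min

1410.4020 minutes


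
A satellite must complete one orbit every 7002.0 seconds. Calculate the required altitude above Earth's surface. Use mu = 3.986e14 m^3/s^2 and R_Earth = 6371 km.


T = 7002.0 s
r = (mu*T^2/(4*pi^2))^(1/3) = (3.986e14 * 7002.0^2 / (4*pi^2))^(1/3)
r = 7.9105605e+06 m = 7910.5605 km
alt = r - R_E = 7910.5605 - 6371 = 1539.5605 km

1539.5605 km


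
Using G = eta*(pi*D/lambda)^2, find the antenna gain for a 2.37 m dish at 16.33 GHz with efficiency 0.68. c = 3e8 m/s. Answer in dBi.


lambda = c/f = 3e8 / 1.633e+10 = 0.0183711 m
G = eta*(pi*D/lambda)^2 = 0.68*(pi*2.37/0.0183711)^2
G = 111695.3800 (linear)
G = 10*log10(111695.3800) = 50.4804 dBi

50.4804 dBi


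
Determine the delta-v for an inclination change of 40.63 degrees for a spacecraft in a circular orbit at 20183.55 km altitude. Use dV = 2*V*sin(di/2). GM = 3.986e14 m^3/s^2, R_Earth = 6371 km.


r = 26554.5500 km = 2.655455e+07 m
V = sqrt(mu/r) = 3874.3529 m/s
di = 40.63 deg = 0.7091273 rad
dV = 2*V*sin(di/2) = 2*3874.3529*sin(0.3545636)
dV = 2690.2048 m/s = 2.6902 km/s

2.6902 km/s


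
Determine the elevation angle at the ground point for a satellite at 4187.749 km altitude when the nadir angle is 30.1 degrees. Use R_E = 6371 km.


r = R_E + alt = 10558.7490 km
Law of sines in the satellite / Earth-center / ground-point triangle:
  sin(nadir)/R_E = sin(90 + el)/r  =>  cos(el) = (r/R_E)*sin(nadir)
cos(el) = (10558.7490 / 6371.0000) * sin(30.1 deg) = 0.8311609
el = arccos(0.8311609) = 33.7818 deg
(Earth-central angle = 90 - nadir - el = 26.1182 deg)

33.7818 degrees


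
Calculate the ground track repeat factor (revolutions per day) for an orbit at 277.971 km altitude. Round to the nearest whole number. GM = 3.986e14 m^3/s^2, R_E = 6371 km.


r = 6.648971e+06 m
T = 2*pi*sqrt(r^3/mu) = 5395.6389 s = 89.9273 min
revs/day = 1440 / 89.9273 = 16.0129
Rounded: 16 revolutions per day

16 revolutions per day


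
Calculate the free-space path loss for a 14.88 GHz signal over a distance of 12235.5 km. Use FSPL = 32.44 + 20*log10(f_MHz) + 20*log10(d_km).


f = 14.88 GHz = 14880.0000 MHz
d = 12235.5 km
FSPL = 32.44 + 20*log10(14880.0000) + 20*log10(12235.5)
FSPL = 32.44 + 83.4521 + 81.7524
FSPL = 197.6445 dB

197.6445 dB


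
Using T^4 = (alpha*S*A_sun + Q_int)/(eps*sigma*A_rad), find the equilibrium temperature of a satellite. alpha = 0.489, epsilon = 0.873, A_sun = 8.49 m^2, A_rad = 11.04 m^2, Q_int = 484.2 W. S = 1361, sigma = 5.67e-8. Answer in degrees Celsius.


Numerator = alpha*S*A_sun + Q_int = 0.489*1361*8.49 + 484.2 = 6134.5412 W
Denominator = eps*sigma*A_rad = 0.873*5.67e-8*11.04 = 5.4647006e-07 W/K^4
T^4 = 1.1225759e+10 K^4
T = 325.5022 K = 52.3522 C

52.3522 degrees Celsius


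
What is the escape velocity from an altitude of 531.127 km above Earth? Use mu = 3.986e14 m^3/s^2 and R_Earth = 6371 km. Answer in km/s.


r = 6371.0 + 531.127 = 6902.1270 km = 6.902127e+06 m
v_esc = sqrt(2*mu/r) = sqrt(2*3.986e14 / 6.902127e+06)
v_esc = 10747.1218 m/s = 10.7471 km/s

10.7471 km/s


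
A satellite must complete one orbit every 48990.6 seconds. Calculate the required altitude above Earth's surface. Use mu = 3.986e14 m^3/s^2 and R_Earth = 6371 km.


T = 48990.6 s
r = (mu*T^2/(4*pi^2))^(1/3) = (3.986e14 * 48990.6^2 / (4*pi^2))^(1/3)
r = 2.8937945e+07 m = 28937.9453 km
alt = r - R_E = 28937.9453 - 6371 = 22566.9453 km

22566.9453 km


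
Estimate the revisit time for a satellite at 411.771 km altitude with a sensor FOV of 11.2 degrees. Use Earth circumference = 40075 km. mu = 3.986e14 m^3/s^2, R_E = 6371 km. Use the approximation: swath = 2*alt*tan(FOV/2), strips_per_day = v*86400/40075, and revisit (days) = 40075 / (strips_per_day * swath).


swath = 2*411.771*tan(0.09773844) = 80.7490 km
v = sqrt(mu/r) = 7665.9339 m/s = 7.6659 km/s
strips/day = v*86400/40075 = 7.6659*86400/40075 = 16.5274
coverage/day = strips * swath = 16.5274 * 80.7490 = 1334.5733 km
revisit = 40075 / 1334.5733 = 30.0283 days

30.0283 days


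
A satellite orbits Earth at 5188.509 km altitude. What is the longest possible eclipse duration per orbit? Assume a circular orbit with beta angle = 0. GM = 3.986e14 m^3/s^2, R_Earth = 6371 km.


r = 11559.5090 km
T = 206.1432 min
Eclipse fraction = arcsin(R_E/r)/pi = arcsin(6371.0000/11559.5090)/pi
= arcsin(0.551148)/pi = 0.18581
Eclipse duration = 0.18581 * 206.1432 = 38.3035 min

38.3035 minutes


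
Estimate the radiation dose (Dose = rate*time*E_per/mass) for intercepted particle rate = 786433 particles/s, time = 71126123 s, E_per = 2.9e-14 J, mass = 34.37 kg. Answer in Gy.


Total energy deposited = rate * time * E_per
  = 786433 * 71126123 * 2.9e-14 = 1.6221 J
Dose = E_total / mass = 1.6221 / 34.37
Dose = 0.04719645 Gy

0.0472 Gy


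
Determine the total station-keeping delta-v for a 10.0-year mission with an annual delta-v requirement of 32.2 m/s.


dV = rate * years = 32.2 * 10.0
dV = 322.0000 m/s

322.0000 m/s


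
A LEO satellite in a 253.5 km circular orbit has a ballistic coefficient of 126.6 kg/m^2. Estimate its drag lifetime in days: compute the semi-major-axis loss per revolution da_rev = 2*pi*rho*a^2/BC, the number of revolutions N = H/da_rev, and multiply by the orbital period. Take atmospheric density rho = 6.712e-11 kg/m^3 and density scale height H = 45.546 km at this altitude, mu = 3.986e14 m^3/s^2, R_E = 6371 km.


a = R_E + alt = 6624.5000 km = 6.6245e+06 m
da_rev = 2*pi*rho*a^2/BC = 2*pi*6.712e-11*(6.6245e+06)^2/126.6 = 146.185507 m per revolution
N = H/da_rev = 45546.0000 m / 146.185507 m = 311.5630 revolutions
P = 2*pi*sqrt(a^3/mu) = 5365.8790 s
lifetime = N*P = 311.5630 * 5365.8790 = 1.6718095e+06 s = 19.3496 days

19.3496 days


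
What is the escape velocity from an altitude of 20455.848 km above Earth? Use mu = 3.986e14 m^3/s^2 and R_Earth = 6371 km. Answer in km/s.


r = 6371.0 + 20455.848 = 26826.8480 km = 2.6826848e+07 m
v_esc = sqrt(2*mu/r) = sqrt(2*3.986e14 / 2.6826848e+07)
v_esc = 5451.2842 m/s = 5.4513 km/s

5.4513 km/s


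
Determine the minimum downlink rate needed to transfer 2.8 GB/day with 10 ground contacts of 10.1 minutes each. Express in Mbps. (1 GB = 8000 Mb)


total contact time = 10 * 10.1 * 60 = 6060.0000 s
data = 2.8 GB = 22400.0000 Mb
rate = 22400.0000 / 6060.0000 = 3.6964 Mbps

3.6964 Mbps


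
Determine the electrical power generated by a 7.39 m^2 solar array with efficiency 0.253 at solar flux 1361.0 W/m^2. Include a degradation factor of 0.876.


P = area * eta * S * degradation
P = 7.39 * 0.253 * 1361.0 * 0.876
P = 2229.0879 W

2229.0879 W


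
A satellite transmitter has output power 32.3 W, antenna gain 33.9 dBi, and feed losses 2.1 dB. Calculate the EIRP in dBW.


Pt = 32.3 W = 15.0920 dBW
EIRP = Pt_dBW + Gt - losses = 15.0920 + 33.9 - 2.1 = 46.8920 dBW

46.8920 dBW


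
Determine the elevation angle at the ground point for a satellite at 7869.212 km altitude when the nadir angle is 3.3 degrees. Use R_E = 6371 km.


r = R_E + alt = 14240.2120 km
Law of sines in the satellite / Earth-center / ground-point triangle:
  sin(nadir)/R_E = sin(90 + el)/r  =>  cos(el) = (r/R_E)*sin(nadir)
cos(el) = (14240.2120 / 6371.0000) * sin(3.3 deg) = 0.1286649
el = arccos(0.1286649) = 82.6076 deg
(Earth-central angle = 90 - nadir - el = 4.0924 deg)

82.6076 degrees


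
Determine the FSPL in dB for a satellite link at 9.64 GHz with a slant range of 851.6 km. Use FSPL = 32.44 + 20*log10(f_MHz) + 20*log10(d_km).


f = 9.64 GHz = 9640.0000 MHz
d = 851.6 km
FSPL = 32.44 + 20*log10(9640.0000) + 20*log10(851.6)
FSPL = 32.44 + 79.6815 + 58.6047
FSPL = 170.7263 dB

170.7263 dB


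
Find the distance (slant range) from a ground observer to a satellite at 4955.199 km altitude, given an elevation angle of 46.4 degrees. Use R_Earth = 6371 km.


h = 4955.199 km, el = 46.4 deg
d = -R_E*sin(el) + sqrt((R_E*sin(el))^2 + 2*R_E*h + h^2)
d = -6371.0000*sin(0.8098328) + sqrt((6371.0000*0.7241719)^2 + 2*6371.0000*4955.199 + 4955.199^2)
d = 5825.6191 km

5825.6191 km


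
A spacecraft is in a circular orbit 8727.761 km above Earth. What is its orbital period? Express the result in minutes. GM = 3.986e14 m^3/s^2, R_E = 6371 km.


r = 15098.7610 km = 1.5098761e+07 m
T = 2*pi*sqrt(r^3/mu) = 2*pi*sqrt(3.4421036e+21 / 3.986e14)
T = 18463.8893 s = 307.7315 min

307.7315 minutes


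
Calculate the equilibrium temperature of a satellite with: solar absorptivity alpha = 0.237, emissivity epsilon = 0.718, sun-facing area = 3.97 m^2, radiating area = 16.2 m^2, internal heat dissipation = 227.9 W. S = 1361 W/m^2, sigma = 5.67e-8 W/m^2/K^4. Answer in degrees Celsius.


Numerator = alpha*S*A_sun + Q_int = 0.237*1361*3.97 + 227.9 = 1508.4513 W
Denominator = eps*sigma*A_rad = 0.718*5.67e-8*16.2 = 6.5951172e-07 W/K^4
T^4 = 2.2872244e+09 K^4
T = 218.6891 K = -54.4609 C

-54.4609 degrees Celsius


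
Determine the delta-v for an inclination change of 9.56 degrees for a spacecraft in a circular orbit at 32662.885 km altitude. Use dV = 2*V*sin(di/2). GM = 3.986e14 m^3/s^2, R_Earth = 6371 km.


r = 39033.8850 km = 3.9033885e+07 m
V = sqrt(mu/r) = 3195.5658 m/s
di = 9.56 deg = 0.1668535 rad
dV = 2*V*sin(di/2) = 2*3195.5658*sin(0.08342674)
dV = 532.5730 m/s = 0.532573 km/s

0.5326 km/s


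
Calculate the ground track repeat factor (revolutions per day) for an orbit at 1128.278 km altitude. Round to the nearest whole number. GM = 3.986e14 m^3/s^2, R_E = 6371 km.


r = 7.499278e+06 m
T = 2*pi*sqrt(r^3/mu) = 6463.0929 s = 107.7182 min
revs/day = 1440 / 107.7182 = 13.3682
Rounded: 13 revolutions per day

13 revolutions per day


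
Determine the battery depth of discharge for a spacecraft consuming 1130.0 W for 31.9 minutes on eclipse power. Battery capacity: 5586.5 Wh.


E_used = P * t / 60 = 1130.0 * 31.9 / 60 = 600.7833 Wh
DOD = E_used / E_total * 100 = 600.7833 / 5586.5 * 100
DOD = 10.7542 %

10.7542 %


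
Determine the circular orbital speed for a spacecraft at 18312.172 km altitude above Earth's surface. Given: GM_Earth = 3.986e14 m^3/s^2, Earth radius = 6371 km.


r = R_E + alt = 6371.0 + 18312.172 = 24683.1720 km = 2.4683172e+07 m
v = sqrt(mu/r) = sqrt(3.986e14 / 2.4683172e+07) = 4018.5388 m/s = 4.0185 km/s

4.0185 km/s
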